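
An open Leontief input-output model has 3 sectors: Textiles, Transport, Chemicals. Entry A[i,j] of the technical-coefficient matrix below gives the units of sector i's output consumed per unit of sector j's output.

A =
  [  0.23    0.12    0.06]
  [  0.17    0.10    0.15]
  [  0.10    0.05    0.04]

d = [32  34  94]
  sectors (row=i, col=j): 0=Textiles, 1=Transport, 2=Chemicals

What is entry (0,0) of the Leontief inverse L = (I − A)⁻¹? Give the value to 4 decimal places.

Form M = I − A:
  [  0.77   -0.12   -0.06]
  [ -0.17    0.90   -0.15]
  [ -0.10   -0.05    0.96]
Leontief inverse L = M⁻¹:
  [  1.3548    0.1870    0.1139]
  [  0.2819    1.1597    0.1988]
  [  0.1558    0.0799    1.0639]
Total output x = L · d:
  x_0 = 1.3548·32 + 0.1870·34 + 0.1139·94 = 60.4146
  x_1 = 0.2819·32 + 1.1597·34 + 0.1988·94 = 67.1406
  x_2 = 0.1558·32 + 0.0799·34 + 1.0639·94 = 107.7068

L[0,0] = 1.3548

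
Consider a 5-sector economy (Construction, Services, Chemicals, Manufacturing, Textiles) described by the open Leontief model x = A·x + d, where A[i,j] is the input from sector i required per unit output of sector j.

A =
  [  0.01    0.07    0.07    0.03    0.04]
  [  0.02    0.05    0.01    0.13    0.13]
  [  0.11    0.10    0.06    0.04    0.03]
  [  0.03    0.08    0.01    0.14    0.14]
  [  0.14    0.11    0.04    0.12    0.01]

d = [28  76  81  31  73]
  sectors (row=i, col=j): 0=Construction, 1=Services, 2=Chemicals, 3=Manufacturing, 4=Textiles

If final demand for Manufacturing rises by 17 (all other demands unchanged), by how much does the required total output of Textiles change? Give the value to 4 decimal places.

Form M = I − A:
  [  0.99   -0.07   -0.07   -0.03   -0.04]
  [ -0.02    0.95   -0.01   -0.13   -0.13]
  [ -0.11   -0.10    0.94   -0.04   -0.03]
  [ -0.03   -0.08   -0.01    0.86   -0.14]
  [ -0.14   -0.11   -0.04   -0.12    0.99]
Leontief inverse L = M⁻¹:
  [  1.0324    0.0977    0.0814    0.0638    0.0660]
  [  0.0554    1.0958    0.0253    0.1931    0.1742]
  [  0.1350    0.1387    1.0792    0.0854    0.0684]
  [  0.0698    0.1326    0.0277    1.2134    0.1927]
  [  0.1661    0.1572    0.0613    0.1810    1.0649]
Total output x = L · d:
  x_0 = 1.0324·28 + 0.0977·76 + 0.0814·81 + 0.0638·31 + 0.0660·73 = 49.7191
  x_1 = 0.0554·28 + 1.0958·76 + 0.0253·81 + 0.1931·31 + 0.1742·73 = 105.5797
  x_2 = 0.1350·28 + 0.1387·76 + 1.0792·81 + 0.0854·31 + 0.0684·73 = 109.3751
  x_3 = 0.0698·28 + 0.1326·76 + 0.0277·81 + 1.2134·31 + 0.1927·73 = 65.9529
  x_4 = 0.1661·28 + 0.1572·76 + 0.0613·81 + 0.1810·31 + 1.0649·73 = 104.9129
Δx_4 = L[4,3] · Δd_3 = 0.1810 · 17 = 3.0771

3.0771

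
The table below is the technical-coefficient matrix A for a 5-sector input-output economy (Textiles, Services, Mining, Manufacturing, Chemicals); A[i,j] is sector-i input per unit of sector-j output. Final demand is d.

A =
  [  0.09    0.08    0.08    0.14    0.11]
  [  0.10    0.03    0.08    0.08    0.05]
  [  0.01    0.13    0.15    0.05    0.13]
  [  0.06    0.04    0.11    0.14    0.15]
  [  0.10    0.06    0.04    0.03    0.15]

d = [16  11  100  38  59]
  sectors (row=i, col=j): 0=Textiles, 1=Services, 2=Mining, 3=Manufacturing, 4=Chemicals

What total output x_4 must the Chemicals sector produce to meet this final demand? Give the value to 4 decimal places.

Form M = I − A:
  [  0.91   -0.08   -0.08   -0.14   -0.11]
  [ -0.10    0.97   -0.08   -0.08   -0.05]
  [ -0.01   -0.13    0.85   -0.05   -0.13]
  [ -0.06   -0.04   -0.11    0.86   -0.15]
  [ -0.10   -0.06   -0.04   -0.03    0.85]
Leontief inverse L = M⁻¹:
  [  1.1546    0.1393    0.1604    0.2179    0.2206]
  [  0.1425    1.0746    0.1381    0.1356    0.1267]
  [  0.0660    0.1880    1.2249    0.1073    0.2259]
  [  0.1224    0.1020    0.1905    1.2125    0.2649]
  [  0.1533    0.1047    0.0930    0.0831    1.2313]
Total output x = L · d:
  x_0 = 1.1546·16 + 0.1393·11 + 0.1604·100 + 0.2179·38 + 0.2206·59 = 57.3400
  x_1 = 0.1425·16 + 1.0746·11 + 0.1381·100 + 0.1356·38 + 0.1267·59 = 40.5340
  x_2 = 0.0660·16 + 0.1880·11 + 1.2249·100 + 0.1073·38 + 0.2259·59 = 143.0197
  x_3 = 0.1224·16 + 0.1020·11 + 0.1905·100 + 1.2125·38 + 0.2649·59 = 83.8374
  x_4 = 0.1533·16 + 0.1047·11 + 0.0930·100 + 0.0831·38 + 1.2313·59 = 88.7082

88.7082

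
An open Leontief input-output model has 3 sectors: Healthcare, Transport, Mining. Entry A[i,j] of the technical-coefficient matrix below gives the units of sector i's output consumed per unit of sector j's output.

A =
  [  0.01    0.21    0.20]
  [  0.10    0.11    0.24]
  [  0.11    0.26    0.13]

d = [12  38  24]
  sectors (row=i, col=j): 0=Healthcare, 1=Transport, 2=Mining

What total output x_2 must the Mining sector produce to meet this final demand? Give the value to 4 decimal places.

49.9678

Form M = I − A:
  [  0.99   -0.21   -0.20]
  [ -0.10    0.89   -0.24]
  [ -0.11   -0.26    0.87]
Leontief inverse L = M⁻¹:
  [  1.0849    0.3577    0.3481]
  [  0.1728    1.2791    0.3926]
  [  0.1888    0.4275    1.3108]
Total output x = L · d:
  x_0 = 1.0849·12 + 0.3577·38 + 0.3481·24 = 34.9641
  x_1 = 0.1728·12 + 1.2791·38 + 0.3926·24 = 60.0996
  x_2 = 0.1888·12 + 0.4275·38 + 1.3108·24 = 49.9678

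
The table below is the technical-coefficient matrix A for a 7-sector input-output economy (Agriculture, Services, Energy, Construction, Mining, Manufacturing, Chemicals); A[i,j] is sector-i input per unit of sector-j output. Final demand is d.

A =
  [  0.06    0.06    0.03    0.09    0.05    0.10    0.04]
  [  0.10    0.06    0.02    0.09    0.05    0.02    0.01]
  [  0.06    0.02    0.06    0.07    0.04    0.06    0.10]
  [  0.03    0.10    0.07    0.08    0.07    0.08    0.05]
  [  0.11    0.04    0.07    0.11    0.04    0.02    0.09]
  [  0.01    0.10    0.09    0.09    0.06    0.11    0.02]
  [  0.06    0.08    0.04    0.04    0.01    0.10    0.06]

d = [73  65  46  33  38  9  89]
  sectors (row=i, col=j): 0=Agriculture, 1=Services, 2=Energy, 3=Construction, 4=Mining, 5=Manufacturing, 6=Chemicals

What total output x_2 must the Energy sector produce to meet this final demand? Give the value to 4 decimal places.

82.7835

Form M = I − A:
  [  0.94   -0.06   -0.03   -0.09   -0.05   -0.10   -0.04]
  [ -0.10    0.94   -0.02   -0.09   -0.05   -0.02   -0.01]
  [ -0.06   -0.02    0.94   -0.07   -0.04   -0.06   -0.10]
  [ -0.03   -0.10   -0.07    0.92   -0.07   -0.08   -0.05]
  [ -0.11   -0.04   -0.07   -0.11    0.96   -0.02   -0.09]
  [ -0.01   -0.10   -0.09   -0.09   -0.06    0.89   -0.02]
  [ -0.06   -0.08   -0.04   -0.04   -0.01   -0.10    0.94]
Leontief inverse L = M⁻¹:
  [  1.1025    0.1151    0.0738    0.1538    0.0882    0.1558    0.0759]
  [  0.1380    1.1025    0.0523    0.1430    0.0816    0.0630    0.0399]
  [  0.1003    0.0704    1.1003    0.1264    0.0726    0.1156    0.1382]
  [  0.0811    0.1571    0.1168    1.1498    0.1106    0.1367    0.0922]
  [  0.1591    0.0976    0.1144    0.1768    1.0793    0.0830    0.1345]
  [  0.0592    0.1576    0.1392    0.1609    0.1024    1.1669    0.0622]
  [  0.0978    0.1287    0.0770    0.0953    0.0427    0.1511    1.0899]
Total output x = L · d:
  x_0 = 1.1025·73 + 0.1151·65 + 0.0738·46 + 0.1538·33 + 0.0882·38 + 0.1558·9 + 0.0759·89 = 107.9505
  x_1 = 0.1380·73 + 1.1025·65 + 0.0523·46 + 0.1430·33 + 0.0816·38 + 0.0630·9 + 0.0399·89 = 96.0786
  x_2 = 0.1003·73 + 0.0704·65 + 1.1003·46 + 0.1264·33 + 0.0726·38 + 0.1156·9 + 0.1382·89 = 82.7835
  x_3 = 0.0811·73 + 0.1571·65 + 0.1168·46 + 1.1498·33 + 0.1106·38 + 0.1367·9 + 0.0922·89 = 73.0888
  x_4 = 0.1591·73 + 0.0976·65 + 0.1144·46 + 0.1768·33 + 1.0793·38 + 0.0830·9 + 0.1345·89 = 82.7839
  x_5 = 0.0592·73 + 0.1576·65 + 0.1392·46 + 0.1609·33 + 0.1024·38 + 1.1669·9 + 0.0622·89 = 46.2095
  x_6 = 0.0978·73 + 0.1287·65 + 0.0770·46 + 0.0953·33 + 0.0427·38 + 0.1511·9 + 1.0899·89 = 122.1777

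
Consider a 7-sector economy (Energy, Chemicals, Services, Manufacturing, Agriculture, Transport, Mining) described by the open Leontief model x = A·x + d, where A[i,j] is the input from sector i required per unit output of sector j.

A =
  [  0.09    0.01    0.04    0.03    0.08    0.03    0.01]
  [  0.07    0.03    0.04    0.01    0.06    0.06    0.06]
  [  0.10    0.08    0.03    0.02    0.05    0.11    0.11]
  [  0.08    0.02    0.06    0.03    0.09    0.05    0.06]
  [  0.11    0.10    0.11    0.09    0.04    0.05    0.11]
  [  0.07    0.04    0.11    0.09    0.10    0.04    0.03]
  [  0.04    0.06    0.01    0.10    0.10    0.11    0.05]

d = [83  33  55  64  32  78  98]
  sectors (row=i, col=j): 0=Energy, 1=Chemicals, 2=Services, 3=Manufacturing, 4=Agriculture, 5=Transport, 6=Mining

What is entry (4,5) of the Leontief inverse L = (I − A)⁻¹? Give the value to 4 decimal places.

L[4,5] = 0.1201

Form M = I − A:
  [  0.91   -0.01   -0.04   -0.03   -0.08   -0.03   -0.01]
  [ -0.07    0.97   -0.04   -0.01   -0.06   -0.06   -0.06]
  [ -0.10   -0.08    0.97   -0.02   -0.05   -0.11   -0.11]
  [ -0.08   -0.02   -0.06    0.97   -0.09   -0.05   -0.06]
  [ -0.11   -0.10   -0.11   -0.09    0.96   -0.05   -0.11]
  [ -0.07   -0.04   -0.11   -0.09   -0.10    0.96   -0.03]
  [ -0.04   -0.06   -0.01   -0.10   -0.10   -0.11    0.95]
Leontief inverse L = M⁻¹:
  [  1.1352    0.0359    0.0723    0.0576    0.1166    0.0598    0.0416]
  [  0.1179    1.0599    0.0751    0.0446    0.1042    0.0971    0.0948]
  [  0.1683    0.1211    1.0810    0.0713    0.1182    0.1647    0.1580]
  [  0.1386    0.0568    0.1021    1.0705    0.1415    0.0946    0.1039]
  [  0.1946    0.1497    0.1655    0.1439    1.1199    0.1201    0.1732]
  [  0.1436    0.0847    0.1611    0.1342    0.1614    1.0953    0.0873]
  [  0.1087    0.1013    0.0660    0.1494    0.1642    0.1598    1.1013]
Total output x = L · d:
  x_0 = 1.1352·83 + 0.0359·33 + 0.0723·55 + 0.0576·64 + 0.1166·32 + 0.0598·78 + 0.0416·98 = 115.5484
  x_1 = 0.1179·83 + 1.0599·33 + 0.0751·55 + 0.0446·64 + 0.1042·32 + 0.0971·78 + 0.0948·98 = 71.9529
  x_2 = 0.1683·83 + 0.1211·33 + 1.0810·55 + 0.0713·64 + 0.1182·32 + 0.1647·78 + 0.1580·98 = 114.0828
  x_3 = 0.1386·83 + 0.0568·33 + 0.1021·55 + 1.0705·64 + 0.1415·32 + 0.0946·78 + 0.1039·98 = 109.5966
  x_4 = 0.1946·83 + 0.1497·33 + 0.1655·55 + 0.1439·64 + 1.1199·32 + 0.1201·78 + 0.1732·98 = 101.5804
  x_5 = 0.1436·83 + 0.0847·33 + 0.1611·55 + 0.1342·64 + 0.1614·32 + 1.0953·78 + 0.0873·98 = 131.3265
  x_6 = 0.1087·83 + 0.1013·33 + 0.0660·55 + 0.1494·64 + 0.1642·32 + 0.1598·78 + 1.1013·98 = 151.2037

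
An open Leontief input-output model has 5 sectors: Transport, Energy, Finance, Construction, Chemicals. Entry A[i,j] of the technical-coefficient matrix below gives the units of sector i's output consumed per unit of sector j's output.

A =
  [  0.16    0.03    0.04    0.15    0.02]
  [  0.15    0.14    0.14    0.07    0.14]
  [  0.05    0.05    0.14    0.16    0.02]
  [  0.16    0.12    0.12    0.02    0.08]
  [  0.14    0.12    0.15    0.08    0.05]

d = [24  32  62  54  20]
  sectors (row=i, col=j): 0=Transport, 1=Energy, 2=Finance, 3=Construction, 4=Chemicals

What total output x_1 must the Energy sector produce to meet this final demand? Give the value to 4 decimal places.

80.1096

Form M = I − A:
  [  0.84   -0.03   -0.04   -0.15   -0.02]
  [ -0.15    0.86   -0.14   -0.07   -0.14]
  [ -0.05   -0.05    0.86   -0.16   -0.02]
  [ -0.16   -0.12   -0.12    0.98   -0.08]
  [ -0.14   -0.12   -0.15   -0.08    0.95]
Leontief inverse L = M⁻¹:
  [  1.2665    0.0908    0.1157    0.2242    0.0614]
  [  0.3135    1.2480    0.2830    0.2007    0.2134]
  [  0.1515    0.1197    1.2343    0.2387    0.0669]
  [  0.2861    0.1992    0.2264    1.1264    0.1350]
  [  0.2742    0.2067    0.2667    0.1909    1.1106]
Total output x = L · d:
  x_0 = 1.2665·24 + 0.0908·32 + 0.1157·62 + 0.2242·54 + 0.0614·20 = 53.8072
  x_1 = 0.3135·24 + 1.2480·32 + 0.2830·62 + 0.2007·54 + 0.2134·20 = 80.1096
  x_2 = 0.1515·24 + 0.1197·32 + 1.2343·62 + 0.2387·54 + 0.0669·20 = 98.2207
  x_3 = 0.2861·24 + 0.1992·32 + 0.2264·62 + 1.1264·54 + 0.1350·20 = 90.8054
  x_4 = 0.2742·24 + 0.2067·32 + 0.2667·62 + 0.1909·54 + 1.1106·20 = 62.2565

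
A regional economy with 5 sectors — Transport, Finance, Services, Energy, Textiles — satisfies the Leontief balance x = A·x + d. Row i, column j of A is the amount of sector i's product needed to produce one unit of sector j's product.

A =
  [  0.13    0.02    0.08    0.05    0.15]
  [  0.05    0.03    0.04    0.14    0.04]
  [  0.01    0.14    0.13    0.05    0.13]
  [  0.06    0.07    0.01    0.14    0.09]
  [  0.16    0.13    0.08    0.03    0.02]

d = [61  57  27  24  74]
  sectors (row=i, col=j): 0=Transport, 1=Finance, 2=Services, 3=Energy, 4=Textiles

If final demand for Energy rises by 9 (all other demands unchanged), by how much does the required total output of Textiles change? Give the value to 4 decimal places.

0.7781

Form M = I − A:
  [  0.87   -0.02   -0.08   -0.05   -0.15]
  [ -0.05    0.97   -0.04   -0.14   -0.04]
  [ -0.01   -0.14    0.87   -0.05   -0.13]
  [ -0.06   -0.07   -0.01    0.86   -0.09]
  [ -0.16   -0.13   -0.08   -0.03    0.98]
Leontief inverse L = M⁻¹:
  [  1.2017    0.0800    0.1350    0.0982    0.2141]
  [  0.0902    1.0671    0.0672    0.1858    0.0833]
  [  0.0674    0.2053    1.1835    0.1126    0.1860]
  [  0.1147    0.1131    0.0421    1.1951    0.1375]
  [  0.2172    0.1748    0.1288    0.0865    1.0858]
Total output x = L · d:
  x_0 = 1.2017·61 + 0.0800·57 + 0.1350·27 + 0.0982·24 + 0.2141·74 = 99.7168
  x_1 = 0.0902·61 + 1.0671·57 + 0.0672·27 + 0.1858·24 + 0.0833·74 = 78.7646
  x_2 = 0.0674·61 + 0.2053·57 + 1.1835·27 + 0.1126·24 + 0.1860·74 = 64.2318
  x_3 = 0.1147·61 + 0.1131·57 + 0.0421·27 + 1.1951·24 + 0.1375·74 = 53.4413
  x_4 = 0.2172·61 + 0.1748·57 + 0.1288·27 + 0.0865·24 + 1.0858·74 = 109.1182
Δx_4 = L[4,3] · Δd_3 = 0.0865 · 9 = 0.7781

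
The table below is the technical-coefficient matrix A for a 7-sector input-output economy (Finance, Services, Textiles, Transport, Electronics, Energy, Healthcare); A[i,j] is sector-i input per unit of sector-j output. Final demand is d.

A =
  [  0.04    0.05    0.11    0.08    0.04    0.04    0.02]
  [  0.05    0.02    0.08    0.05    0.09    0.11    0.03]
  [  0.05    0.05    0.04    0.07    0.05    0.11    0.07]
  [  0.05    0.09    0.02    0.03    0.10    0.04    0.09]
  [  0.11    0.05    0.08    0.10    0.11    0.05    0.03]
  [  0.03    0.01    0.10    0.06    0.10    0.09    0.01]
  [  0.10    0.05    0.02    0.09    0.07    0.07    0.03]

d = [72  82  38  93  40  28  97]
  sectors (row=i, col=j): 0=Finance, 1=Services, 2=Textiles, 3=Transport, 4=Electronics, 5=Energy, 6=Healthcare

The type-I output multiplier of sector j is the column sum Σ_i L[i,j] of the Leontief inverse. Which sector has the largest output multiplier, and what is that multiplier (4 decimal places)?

Form M = I − A:
  [  0.96   -0.05   -0.11   -0.08   -0.04   -0.04   -0.02]
  [ -0.05    0.98   -0.08   -0.05   -0.09   -0.11   -0.03]
  [ -0.05   -0.05    0.96   -0.07   -0.05   -0.11   -0.07]
  [ -0.05   -0.09   -0.02    0.97   -0.10   -0.04   -0.09]
  [ -0.11   -0.05   -0.08   -0.10    0.89   -0.05   -0.03]
  [ -0.03   -0.01   -0.10   -0.06   -0.10    0.91   -0.01]
  [ -0.10   -0.05   -0.02   -0.09   -0.07   -0.07    0.97]
Leontief inverse L = M⁻¹:
  [  1.0792    0.0825    0.1514    0.1241    0.0934    0.0902    0.0511]
  [  0.0962    1.0541    0.1323    0.1034    0.1533    0.1652    0.0602]
  [  0.0963    0.0844    1.0912    0.1224    0.1144    0.1657    0.0999]
  [  0.1003    0.1235    0.0701    1.0841    0.1625    0.0934    0.1175]
  [  0.1677    0.0962    0.1428    0.1649    1.1857    0.1140    0.0699]
  [  0.0739    0.0432    0.1475    0.1098    0.1598    1.1419    0.0404]
  [  0.1449    0.0861    0.0724    0.1411    0.1321    0.1205    1.0602]
Total output x = L · d:
  x_0 = 1.0792·72 + 0.0825·82 + 0.1514·38 + 0.1241·93 + 0.0934·40 + 0.0902·28 + 0.0511·97 = 112.9747
  x_1 = 0.0962·72 + 1.0541·82 + 0.1323·38 + 0.1034·93 + 0.1533·40 + 0.1652·28 + 0.0602·97 = 124.6005
  x_2 = 0.0963·72 + 0.0844·82 + 1.0912·38 + 0.1224·93 + 0.1144·40 + 0.1657·28 + 0.0999·97 = 85.6103
  x_3 = 0.1003·72 + 0.1235·82 + 0.0701·38 + 1.0841·93 + 0.1625·40 + 0.0934·28 + 0.1175·97 = 141.3445
  x_4 = 0.1677·72 + 0.0962·82 + 0.1428·38 + 0.1649·93 + 1.1857·40 + 0.1140·28 + 0.0699·97 = 98.1289
  x_5 = 0.0739·72 + 0.0432·82 + 0.1475·38 + 0.1098·93 + 0.1598·40 + 1.1419·28 + 0.0404·97 = 66.9654
  x_6 = 0.1449·72 + 0.0861·82 + 0.0724·38 + 0.1411·93 + 0.1321·40 + 0.1205·28 + 1.0602·97 = 144.8632
Output multipliers (column sums of L):
  Finance: 1.7585
  Services: 1.5701
  Textiles: 1.8075
  Transport: 1.8497
  Electronics: 2.0012
  Energy: 1.8911
  Healthcare: 1.4992

Electronics (2.0012)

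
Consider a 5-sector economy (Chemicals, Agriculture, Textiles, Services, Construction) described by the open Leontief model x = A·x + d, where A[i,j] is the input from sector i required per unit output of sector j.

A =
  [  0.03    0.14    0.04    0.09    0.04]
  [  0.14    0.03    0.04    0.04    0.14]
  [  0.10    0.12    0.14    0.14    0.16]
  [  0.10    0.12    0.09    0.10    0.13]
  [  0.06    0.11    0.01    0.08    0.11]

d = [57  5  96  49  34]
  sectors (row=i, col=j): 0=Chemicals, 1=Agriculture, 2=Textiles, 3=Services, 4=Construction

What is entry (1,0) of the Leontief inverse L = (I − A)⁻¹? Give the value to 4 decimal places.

L[1,0] = 0.1898

Form M = I − A:
  [  0.97   -0.14   -0.04   -0.09   -0.04]
  [ -0.14    0.97   -0.04   -0.04   -0.14]
  [ -0.10   -0.12    0.86   -0.14   -0.16]
  [ -0.10   -0.12   -0.09    0.90   -0.13]
  [ -0.06   -0.11   -0.01   -0.08    0.89]
Leontief inverse L = M⁻¹:
  [  1.0885    0.1966    0.0757    0.1395    0.1138]
  [  0.1898    1.1032    0.0728    0.0980    0.2095]
  [  0.2044    0.2443    1.2130    0.2468    0.3017]
  [  0.1834    0.2182    0.1453    1.1832    0.2415]
  [  0.1156    0.1720    0.0408    0.1306    1.1823]
Total output x = L · d:
  x_0 = 1.0885·57 + 0.1966·5 + 0.0757·96 + 0.1395·49 + 0.1138·34 = 81.0018
  x_1 = 0.1898·57 + 1.1032·5 + 0.0728·96 + 0.0980·49 + 0.2095·34 = 35.2471
  x_2 = 0.2044·57 + 0.2443·5 + 1.2130·96 + 0.2468·49 + 0.3017·34 = 151.6745
  x_3 = 0.1834·57 + 0.2182·5 + 0.1453·96 + 1.1832·49 + 0.2415·34 = 91.6844
  x_4 = 0.1156·57 + 0.1720·5 + 0.0408·96 + 0.1306·49 + 1.1823·34 = 57.9649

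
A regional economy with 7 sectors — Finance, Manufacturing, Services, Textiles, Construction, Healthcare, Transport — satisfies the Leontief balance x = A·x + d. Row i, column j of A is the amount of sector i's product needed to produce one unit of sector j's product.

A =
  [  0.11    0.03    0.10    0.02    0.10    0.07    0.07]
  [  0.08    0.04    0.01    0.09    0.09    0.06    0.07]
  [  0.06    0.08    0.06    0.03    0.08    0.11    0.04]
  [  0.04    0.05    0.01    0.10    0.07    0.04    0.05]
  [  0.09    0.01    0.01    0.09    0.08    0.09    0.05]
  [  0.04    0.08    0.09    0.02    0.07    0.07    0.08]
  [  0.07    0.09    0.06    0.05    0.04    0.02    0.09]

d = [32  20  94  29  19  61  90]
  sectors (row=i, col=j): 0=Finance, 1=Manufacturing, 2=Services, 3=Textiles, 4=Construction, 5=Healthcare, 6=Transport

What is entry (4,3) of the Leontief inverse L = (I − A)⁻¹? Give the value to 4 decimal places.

L[4,3] = 0.1317

Form M = I − A:
  [  0.89   -0.03   -0.10   -0.02   -0.10   -0.07   -0.07]
  [ -0.08    0.96   -0.01   -0.09   -0.09   -0.06   -0.07]
  [ -0.06   -0.08    0.94   -0.03   -0.08   -0.11   -0.04]
  [ -0.04   -0.05   -0.01    0.90   -0.07   -0.04   -0.05]
  [ -0.09   -0.01   -0.01   -0.09    0.92   -0.09   -0.05]
  [ -0.04   -0.08   -0.09   -0.02   -0.07    0.93   -0.08]
  [ -0.07   -0.09   -0.06   -0.05   -0.04   -0.02    0.91]
Leontief inverse L = M⁻¹:
  [  1.1767    0.0775    0.1494    0.0658    0.1692    0.1332    0.1277]
  [  0.1356    1.0788    0.0470    0.1364    0.1482    0.1082    0.1206]
  [  0.1181    0.1235    1.1019    0.0749    0.1432    0.1663    0.0936]
  [  0.0834    0.0812    0.0364    1.1407    0.1168    0.0781    0.0902]
  [  0.1423    0.0479    0.0486    0.1317    1.1361    0.1373    0.0985]
  [  0.0969    0.1246    0.1298    0.0643    0.1302    1.1242    0.1323]
  [  0.1247    0.1301    0.0958    0.0934    0.0963    0.0669    1.1390]
Total output x = L · d:
  x_0 = 1.1767·32 + 0.0775·20 + 0.1494·94 + 0.0658·29 + 0.1692·19 + 0.1332·61 + 0.1277·90 = 77.9880
  x_1 = 0.1356·32 + 1.0788·20 + 0.0470·94 + 0.1364·29 + 0.1482·19 + 0.1082·61 + 0.1206·90 = 54.5575
  x_2 = 0.1181·32 + 0.1235·20 + 1.1019·94 + 0.0749·29 + 0.1432·19 + 0.1663·61 + 0.0936·90 = 133.2920
  x_3 = 0.0834·32 + 0.0812·20 + 0.0364·94 + 1.1407·29 + 0.1168·19 + 0.0781·61 + 0.0902·90 = 55.9015
  x_4 = 0.1423·32 + 0.0479·20 + 0.0486·94 + 0.1317·29 + 1.1361·19 + 0.1373·61 + 0.0985·90 = 52.7172
  x_5 = 0.0969·32 + 0.1246·20 + 0.1298·94 + 0.0643·29 + 0.1302·19 + 1.1242·61 + 0.1323·90 = 102.6096
  x_6 = 0.1247·32 + 0.1301·20 + 0.0958·94 + 0.0934·29 + 0.0963·19 + 0.0669·61 + 1.1390·90 = 126.7284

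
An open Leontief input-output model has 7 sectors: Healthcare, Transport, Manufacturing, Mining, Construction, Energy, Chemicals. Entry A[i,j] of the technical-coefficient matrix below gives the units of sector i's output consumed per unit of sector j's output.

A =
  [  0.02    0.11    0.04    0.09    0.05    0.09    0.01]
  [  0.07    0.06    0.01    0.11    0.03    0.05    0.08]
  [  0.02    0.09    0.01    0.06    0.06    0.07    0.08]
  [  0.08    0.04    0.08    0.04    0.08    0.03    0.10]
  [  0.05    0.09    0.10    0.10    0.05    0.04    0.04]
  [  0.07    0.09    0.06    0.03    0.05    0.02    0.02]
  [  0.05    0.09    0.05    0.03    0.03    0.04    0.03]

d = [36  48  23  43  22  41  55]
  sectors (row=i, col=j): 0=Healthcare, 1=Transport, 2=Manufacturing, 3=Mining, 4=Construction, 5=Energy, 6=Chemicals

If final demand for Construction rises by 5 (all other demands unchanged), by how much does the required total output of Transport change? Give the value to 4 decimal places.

0.3230

Form M = I − A:
  [  0.98   -0.11   -0.04   -0.09   -0.05   -0.09   -0.01]
  [ -0.07    0.94   -0.01   -0.11   -0.03   -0.05   -0.08]
  [ -0.02   -0.09    0.99   -0.06   -0.06   -0.07   -0.08]
  [ -0.08   -0.04   -0.08    0.96   -0.08   -0.03   -0.10]
  [ -0.05   -0.09   -0.10   -0.10    0.95   -0.04   -0.04]
  [ -0.07   -0.09   -0.06   -0.03   -0.05    0.98   -0.02]
  [ -0.05   -0.09   -0.05   -0.03   -0.03   -0.04    0.97]
Leontief inverse L = M⁻¹:
  [  1.0601    0.1615    0.0740    0.1367    0.0850    0.1206    0.0504]
  [  0.1080    1.1126    0.0454    0.1534    0.0646    0.0820    0.1168]
  [  0.0572    0.1400    1.0430    0.1027    0.0908    0.0984    0.1145]
  [  0.1165    0.1020    0.1167    1.0901    0.1165    0.0680    0.1378]
  [  0.0918    0.1507    0.1369    0.1532    1.0907    0.0787    0.0871]
  [  0.0990    0.1358    0.0854    0.0727    0.0779    1.0500    0.0516]
  [  0.0781    0.1322    0.0732    0.0680    0.0556    0.0667    1.0594]
Total output x = L · d:
  x_0 = 1.0601·36 + 0.1615·48 + 0.0740·23 + 0.1367·43 + 0.0850·22 + 0.1206·41 + 0.0504·55 = 63.0837
  x_1 = 0.1080·36 + 1.1126·48 + 0.0454·23 + 0.1534·43 + 0.0646·22 + 0.0820·41 + 0.1168·55 = 76.1397
  x_2 = 0.0572·36 + 0.1400·48 + 1.0430·23 + 0.1027·43 + 0.0908·22 + 0.0984·41 + 0.1145·55 = 49.5146
  x_3 = 0.1165·36 + 0.1020·48 + 0.1167·23 + 1.0901·43 + 0.1165·22 + 0.0680·41 + 0.1378·55 = 71.5814
  x_4 = 0.0918·36 + 0.1507·48 + 0.1369·23 + 0.1532·43 + 1.0907·22 + 0.0787·41 + 0.0871·55 = 52.2810
  x_5 = 0.0990·36 + 0.1358·48 + 0.0854·23 + 0.0727·43 + 0.0779·22 + 1.0500·41 + 0.0516·55 = 62.7761
  x_6 = 0.0781·36 + 0.1322·48 + 0.0732·23 + 0.0680·43 + 0.0556·22 + 0.0667·41 + 1.0594·55 = 75.9891
Δx_1 = L[1,4] · Δd_4 = 0.0646 · 5 = 0.3230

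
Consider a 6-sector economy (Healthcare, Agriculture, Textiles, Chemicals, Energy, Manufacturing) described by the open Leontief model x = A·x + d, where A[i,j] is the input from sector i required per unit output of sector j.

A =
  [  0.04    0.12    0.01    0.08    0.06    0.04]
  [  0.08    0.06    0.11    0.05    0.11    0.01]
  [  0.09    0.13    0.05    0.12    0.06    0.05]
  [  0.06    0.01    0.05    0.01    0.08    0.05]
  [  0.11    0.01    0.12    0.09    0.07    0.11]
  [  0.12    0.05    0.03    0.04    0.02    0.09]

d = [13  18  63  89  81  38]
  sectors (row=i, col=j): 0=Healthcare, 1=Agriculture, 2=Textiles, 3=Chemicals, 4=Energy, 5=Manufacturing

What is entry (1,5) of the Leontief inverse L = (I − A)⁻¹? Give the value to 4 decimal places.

L[1,5] = 0.0519

Form M = I − A:
  [  0.96   -0.12   -0.01   -0.08   -0.06   -0.04]
  [ -0.08    0.94   -0.11   -0.05   -0.11   -0.01]
  [ -0.09   -0.13    0.95   -0.12   -0.06   -0.05]
  [ -0.06   -0.01   -0.05    0.99   -0.08   -0.05]
  [ -0.11   -0.01   -0.12   -0.09    0.93   -0.11]
  [ -0.12   -0.05   -0.03   -0.04   -0.02    0.91]
Leontief inverse L = M⁻¹:
  [  1.0867    0.1517    0.0502    0.1138    0.1026    0.0708]
  [  0.1384    1.1088    0.1571    0.1029    0.1602    0.0519]
  [  0.1542    0.1801    1.1020    0.1697    0.1189    0.0930]
  [  0.0978    0.0395    0.0765    1.0422    0.1073    0.0792]
  [  0.1788    0.0676    0.1642    0.1462    1.1214    0.1612]
  [  0.1642    0.0901    0.0586    0.0753    0.0556    1.1212]
Total output x = L · d:
  x_0 = 1.0867·13 + 0.1517·18 + 0.0502·63 + 0.1138·89 + 0.1026·81 + 0.0708·38 = 41.1491
  x_1 = 0.1384·13 + 1.1088·18 + 0.1571·63 + 0.1029·89 + 0.1602·81 + 0.0519·38 = 55.7614
  x_2 = 0.1542·13 + 0.1801·18 + 1.1020·63 + 0.1697·89 + 0.1189·81 + 0.0930·38 = 102.9449
  x_3 = 0.0978·13 + 0.0395·18 + 0.0765·63 + 1.0422·89 + 0.1073·81 + 0.0792·38 = 111.2578
  x_4 = 0.1788·13 + 0.0676·18 + 0.1642·63 + 0.1462·89 + 1.1214·81 + 0.1612·38 = 123.8587
  x_5 = 0.1642·13 + 0.0901·18 + 0.0586·63 + 0.0753·89 + 0.0556·81 + 1.1212·38 = 61.2547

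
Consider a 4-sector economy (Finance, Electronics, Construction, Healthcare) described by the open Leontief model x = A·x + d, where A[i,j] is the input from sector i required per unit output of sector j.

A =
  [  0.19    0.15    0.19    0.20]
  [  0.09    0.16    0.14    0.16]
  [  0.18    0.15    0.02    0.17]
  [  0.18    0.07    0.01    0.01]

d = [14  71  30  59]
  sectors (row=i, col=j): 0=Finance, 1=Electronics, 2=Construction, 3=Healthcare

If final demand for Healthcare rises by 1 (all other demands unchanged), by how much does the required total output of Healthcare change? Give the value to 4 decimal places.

1.1084

Form M = I − A:
  [  0.81   -0.15   -0.19   -0.20]
  [ -0.09    0.84   -0.14   -0.16]
  [ -0.18   -0.15    0.98   -0.17]
  [ -0.18   -0.07   -0.01    0.99]
Leontief inverse L = M⁻¹:
  [  1.4371    0.3497    0.3327    0.4040]
  [  0.2670    1.3069    0.2416    0.3066]
  [  0.3541    0.2918    1.1339    0.3134]
  [  0.2838    0.1589    0.0890    1.1084]
Total output x = L · d:
  x_0 = 1.4371·14 + 0.3497·71 + 0.3327·30 + 0.4040·59 = 78.7652
  x_1 = 0.2670·14 + 1.3069·71 + 0.2416·30 + 0.3066·59 = 121.8651
  x_2 = 0.3541·14 + 0.2918·71 + 1.1339·30 + 0.3134·59 = 78.1862
  x_3 = 0.2838·14 + 0.1589·71 + 0.0890·30 + 1.1084·59 = 83.3234
Δx_3 = L[3,3] · Δd_3 = 1.1084 · 1 = 1.1084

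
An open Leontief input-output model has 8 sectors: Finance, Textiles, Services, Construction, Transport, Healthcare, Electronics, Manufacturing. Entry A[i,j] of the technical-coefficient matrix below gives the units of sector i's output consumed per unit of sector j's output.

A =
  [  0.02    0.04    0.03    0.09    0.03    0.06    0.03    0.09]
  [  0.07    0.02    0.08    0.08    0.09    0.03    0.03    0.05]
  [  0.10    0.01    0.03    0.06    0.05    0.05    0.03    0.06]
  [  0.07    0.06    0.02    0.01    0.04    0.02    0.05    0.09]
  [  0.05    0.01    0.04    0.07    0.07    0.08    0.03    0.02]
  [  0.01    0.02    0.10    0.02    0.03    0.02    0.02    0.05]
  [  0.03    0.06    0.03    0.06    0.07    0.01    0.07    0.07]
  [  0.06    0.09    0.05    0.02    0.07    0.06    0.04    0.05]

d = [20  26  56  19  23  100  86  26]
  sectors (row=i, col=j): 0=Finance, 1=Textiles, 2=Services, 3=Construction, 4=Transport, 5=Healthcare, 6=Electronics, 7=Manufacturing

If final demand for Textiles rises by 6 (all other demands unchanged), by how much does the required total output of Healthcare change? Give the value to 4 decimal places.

0.2173

Form M = I − A:
  [  0.98   -0.04   -0.03   -0.09   -0.03   -0.06   -0.03   -0.09]
  [ -0.07    0.98   -0.08   -0.08   -0.09   -0.03   -0.03   -0.05]
  [ -0.10   -0.01    0.97   -0.06   -0.05   -0.05   -0.03   -0.06]
  [ -0.07   -0.06   -0.02    0.99   -0.04   -0.02   -0.05   -0.09]
  [ -0.05   -0.01   -0.04   -0.07    0.93   -0.08   -0.03   -0.02]
  [ -0.01   -0.02   -0.10   -0.02   -0.03    0.98   -0.02   -0.05]
  [ -0.03   -0.06   -0.03   -0.06   -0.07   -0.01    0.93   -0.07]
  [ -0.06   -0.09   -0.05   -0.02   -0.07   -0.06   -0.04    0.95]
Leontief inverse L = M⁻¹:
  [  1.0535    0.0683    0.0604    0.1172    0.0654    0.0858    0.0539    0.1282]
  [  0.1092    1.0479    0.1107    0.1171    0.1293    0.0637    0.0568    0.0938]
  [  0.1298    0.0365    1.0581    0.0915    0.0826    0.0783    0.0530    0.0995]
  [  0.0997    0.0860    0.0483    1.0422    0.0754    0.0470    0.0724    0.1252]
  [  0.0783    0.0314    0.0676    0.0979    1.1001    0.1049    0.0511    0.0551]
  [  0.0369    0.0362    0.1195    0.0421    0.0549    1.0402    0.0359    0.0755]
  [  0.0652    0.0880    0.0592    0.0938    0.1098    0.0384    1.0962    0.1085]
  [  0.0967    0.1156    0.0860    0.0591    0.1115    0.0916    0.0653    1.0909]
Total output x = L · d:
  x_0 = 1.0535·20 + 0.0683·26 + 0.0604·56 + 0.1172·19 + 0.0654·23 + 0.0858·100 + 0.0539·86 + 0.1282·26 = 46.5087
  x_1 = 0.1092·20 + 1.0479·26 + 0.1107·56 + 0.1171·19 + 0.1293·23 + 0.0637·100 + 0.0568·86 + 0.0938·26 = 54.5183
  x_2 = 0.1298·20 + 0.0365·26 + 1.0581·56 + 0.0915·19 + 0.0826·23 + 0.0783·100 + 0.0530·86 + 0.0995·26 = 81.4146
  x_3 = 0.0997·20 + 0.0860·26 + 0.0483·56 + 1.0422·19 + 0.0754·23 + 0.0470·100 + 0.0724·86 + 0.1252·26 = 42.6572
  x_4 = 0.0783·20 + 0.0314·26 + 0.0676·56 + 0.0979·19 + 1.1001·23 + 0.1049·100 + 0.0511·86 + 0.0551·26 = 49.6446
  x_5 = 0.0369·20 + 0.0362·26 + 0.1195·56 + 0.0421·19 + 0.0549·23 + 1.0402·100 + 0.0359·86 + 0.0755·26 = 119.5015
  x_6 = 0.0652·20 + 0.0880·26 + 0.0592·56 + 0.0938·19 + 0.1098·23 + 0.0384·100 + 1.0962·86 + 0.1085·26 = 112.1495
  x_7 = 0.0967·20 + 0.1156·26 + 0.0860·56 + 0.0591·19 + 0.1115·23 + 0.0916·100 + 0.0653·86 + 1.0909·26 = 56.5813
Δx_5 = L[5,1] · Δd_1 = 0.0362 · 6 = 0.2173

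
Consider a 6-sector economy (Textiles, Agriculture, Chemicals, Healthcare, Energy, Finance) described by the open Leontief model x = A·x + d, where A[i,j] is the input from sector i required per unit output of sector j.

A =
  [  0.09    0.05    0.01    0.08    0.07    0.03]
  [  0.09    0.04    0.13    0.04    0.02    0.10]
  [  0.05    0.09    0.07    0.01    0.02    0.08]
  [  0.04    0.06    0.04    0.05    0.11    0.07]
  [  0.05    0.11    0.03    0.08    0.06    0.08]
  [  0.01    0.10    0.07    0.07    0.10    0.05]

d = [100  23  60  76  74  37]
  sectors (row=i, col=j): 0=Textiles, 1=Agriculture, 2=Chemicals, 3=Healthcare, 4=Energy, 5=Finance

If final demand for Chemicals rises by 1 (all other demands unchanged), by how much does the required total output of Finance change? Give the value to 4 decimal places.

Form M = I − A:
  [  0.91   -0.05   -0.01   -0.08   -0.07   -0.03]
  [ -0.09    0.96   -0.13   -0.04   -0.02   -0.10]
  [ -0.05   -0.09    0.93   -0.01   -0.02   -0.08]
  [ -0.04   -0.06   -0.04    0.95   -0.11   -0.07]
  [ -0.05   -0.11   -0.03   -0.08    0.94   -0.08]
  [ -0.01   -0.10   -0.07   -0.07   -0.10    0.95]
Leontief inverse L = M⁻¹:
  [  1.1211    0.0879    0.0375    0.1122    0.1062    0.0650]
  [  0.1253    1.0906    0.1697    0.0739    0.0601    0.1435]
  [  0.0789    0.1277    1.1058    0.0363    0.0487    0.1158]
  [  0.0718    0.1073    0.0757    1.0847    0.1481    0.1123]
  [  0.0868    0.1582    0.0732    0.1169    1.1024    0.1270]
  [  0.0452    0.1497    0.1130    0.1039    0.1380    1.0986]
Total output x = L · d:
  x_0 = 1.1211·100 + 0.0879·23 + 0.0375·60 + 0.1122·76 + 0.1062·74 + 0.0650·37 = 135.1790
  x_1 = 0.1253·100 + 1.0906·23 + 0.1697·60 + 0.0739·76 + 0.0601·74 + 0.1435·37 = 63.1680
  x_2 = 0.0789·100 + 0.1277·23 + 1.1058·60 + 0.0363·76 + 0.0487·74 + 0.1158·37 = 87.8271
  x_3 = 0.0718·100 + 0.1073·23 + 0.0757·60 + 1.0847·76 + 0.1481·74 + 0.1123·37 = 111.7491
  x_4 = 0.0868·100 + 0.1582·23 + 0.0732·60 + 0.1169·76 + 1.1024·74 + 0.1270·37 = 111.8748
  x_5 = 0.0452·100 + 0.1497·23 + 0.1130·60 + 0.1039·76 + 0.1380·74 + 1.0986·37 = 73.5015
Δx_5 = L[5,2] · Δd_2 = 0.1130 · 1 = 0.1130

0.1130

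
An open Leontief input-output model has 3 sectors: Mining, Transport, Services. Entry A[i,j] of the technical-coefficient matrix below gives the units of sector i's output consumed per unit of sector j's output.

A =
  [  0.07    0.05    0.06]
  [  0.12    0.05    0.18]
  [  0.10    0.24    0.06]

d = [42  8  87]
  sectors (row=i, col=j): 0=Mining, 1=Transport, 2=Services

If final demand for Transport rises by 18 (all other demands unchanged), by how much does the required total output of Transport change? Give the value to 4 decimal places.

20.1297

Form M = I − A:
  [  0.93   -0.05   -0.06]
  [ -0.12    0.95   -0.18]
  [ -0.10   -0.24    0.94]
Leontief inverse L = M⁻¹:
  [  1.0946    0.0791    0.0850]
  [  0.1685    1.1183    0.2249]
  [  0.1595    0.2939    1.1303]
Total output x = L · d:
  x_0 = 1.0946·42 + 0.0791·8 + 0.0850·87 = 54.0027
  x_1 = 0.1685·42 + 1.1183·8 + 0.2249·87 = 35.5890
  x_2 = 0.1595·42 + 0.2939·8 + 1.1303·87 = 107.3847
Δx_1 = L[1,1] · Δd_1 = 1.1183 · 18 = 20.1297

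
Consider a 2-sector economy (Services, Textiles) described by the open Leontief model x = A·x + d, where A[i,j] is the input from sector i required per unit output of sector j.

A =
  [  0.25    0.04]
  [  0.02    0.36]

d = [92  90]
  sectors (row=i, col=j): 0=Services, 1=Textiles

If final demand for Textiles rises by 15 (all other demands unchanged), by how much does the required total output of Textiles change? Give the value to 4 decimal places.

23.4766

Form M = I − A:
  [  0.75   -0.04]
  [ -0.02    0.64]
Leontief inverse L = M⁻¹:
  [  1.3356    0.0835]
  [  0.0417    1.5651]
Total output x = L · d:
  x_0 = 1.3356·92 + 0.0835·90 = 130.3840
  x_1 = 0.0417·92 + 1.5651·90 = 144.6995
Δx_1 = L[1,1] · Δd_1 = 1.5651 · 15 = 23.4766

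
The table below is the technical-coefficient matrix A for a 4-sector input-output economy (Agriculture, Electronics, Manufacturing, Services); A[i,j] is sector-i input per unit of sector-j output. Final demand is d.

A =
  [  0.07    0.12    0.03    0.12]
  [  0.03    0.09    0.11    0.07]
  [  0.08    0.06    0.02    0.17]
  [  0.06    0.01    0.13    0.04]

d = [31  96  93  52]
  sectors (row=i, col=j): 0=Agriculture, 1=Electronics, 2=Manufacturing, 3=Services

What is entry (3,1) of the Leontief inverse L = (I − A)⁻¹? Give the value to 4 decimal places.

Form M = I − A:
  [  0.93   -0.12   -0.03   -0.12]
  [ -0.03    0.91   -0.11   -0.07]
  [ -0.08   -0.06    0.98   -0.17]
  [ -0.06   -0.01   -0.13    0.96]
Leontief inverse L = M⁻¹:
  [  1.0967    0.1511    0.0719    0.1608]
  [  0.0556    1.1168    0.1421    0.1136]
  [  0.1074    0.0864    1.0609    0.2076]
  [  0.0837    0.0328    0.1496    1.0810]
Total output x = L · d:
  x_0 = 1.0967·31 + 0.1511·96 + 0.0719·93 + 0.1608·52 = 63.5533
  x_1 = 0.0556·31 + 1.1168·96 + 0.1421·93 + 0.1136·52 = 128.0628
  x_2 = 0.1074·31 + 0.0864·96 + 1.0609·93 + 0.2076·52 = 121.0877
  x_3 = 0.0837·31 + 0.0328·96 + 0.1496·93 + 1.0810·52 = 75.8700

L[3,1] = 0.0328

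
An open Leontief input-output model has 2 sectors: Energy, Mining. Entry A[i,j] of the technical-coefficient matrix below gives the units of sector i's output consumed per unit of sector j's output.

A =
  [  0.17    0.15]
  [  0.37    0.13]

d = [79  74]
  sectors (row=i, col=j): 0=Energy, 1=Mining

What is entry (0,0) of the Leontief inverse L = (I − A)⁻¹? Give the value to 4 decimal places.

Form M = I − A:
  [  0.83   -0.15]
  [ -0.37    0.87]
Leontief inverse L = M⁻¹:
  [  1.3051    0.2250]
  [  0.5551    1.2451]
Total output x = L · d:
  x_0 = 1.3051·79 + 0.2250·74 = 119.7570
  x_1 = 0.5551·79 + 1.2451·74 = 135.9886

L[0,0] = 1.3051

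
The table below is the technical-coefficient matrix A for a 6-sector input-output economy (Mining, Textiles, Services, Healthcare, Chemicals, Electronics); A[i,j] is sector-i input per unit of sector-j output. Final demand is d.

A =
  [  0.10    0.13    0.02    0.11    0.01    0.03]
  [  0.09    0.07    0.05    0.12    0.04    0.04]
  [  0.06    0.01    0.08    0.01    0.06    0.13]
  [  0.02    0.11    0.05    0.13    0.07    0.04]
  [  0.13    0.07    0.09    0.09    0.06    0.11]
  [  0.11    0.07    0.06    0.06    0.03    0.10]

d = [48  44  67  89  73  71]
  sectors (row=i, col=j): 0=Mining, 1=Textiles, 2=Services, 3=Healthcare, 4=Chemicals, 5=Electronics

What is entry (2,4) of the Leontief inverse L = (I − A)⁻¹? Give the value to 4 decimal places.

Form M = I − A:
  [  0.90   -0.13   -0.02   -0.11   -0.01   -0.03]
  [ -0.09    0.93   -0.05   -0.12   -0.04   -0.04]
  [ -0.06   -0.01    0.92   -0.01   -0.06   -0.13]
  [ -0.02   -0.11   -0.05    0.87   -0.07   -0.04]
  [ -0.13   -0.07   -0.09   -0.09    0.94   -0.11]
  [ -0.11   -0.07   -0.06   -0.06   -0.03    0.90]
Leontief inverse L = M⁻¹:
  [  1.1518    0.1911    0.0535    0.1813    0.0395    0.0675]
  [  0.1438    1.1304    0.0874    0.1884    0.0719    0.0848]
  [  0.1154    0.0547    1.1155    0.0561    0.0847    0.1803]
  [  0.0759    0.1683    0.0923    1.2005    0.1061    0.0897]
  [  0.2084    0.1473    0.1411    0.1742    1.0999    0.1760]
  [  0.1717    0.1311    0.0986    0.1264    0.0598    1.1498]
Total output x = L · d:
  x_0 = 1.1518·48 + 0.1911·44 + 0.0535·67 + 0.1813·89 + 0.0395·73 + 0.0675·71 = 91.0909
  x_1 = 0.1438·48 + 1.1304·44 + 0.0874·67 + 0.1884·89 + 0.0719·73 + 0.0848·71 = 90.5353
  x_2 = 0.1154·48 + 0.0547·44 + 1.1155·67 + 0.0561·89 + 0.0847·73 + 0.1803·71 = 106.6618
  x_3 = 0.0759·48 + 0.1683·44 + 0.0923·67 + 1.2005·89 + 0.1061·73 + 0.0897·71 = 138.1893
  x_4 = 0.2084·48 + 0.1473·44 + 0.1411·67 + 0.1742·89 + 1.0999·73 + 0.1760·71 = 134.2348
  x_5 = 0.1717·48 + 0.1311·44 + 0.0986·67 + 0.1264·89 + 0.0598·73 + 1.1498·71 = 117.8618

L[2,4] = 0.0847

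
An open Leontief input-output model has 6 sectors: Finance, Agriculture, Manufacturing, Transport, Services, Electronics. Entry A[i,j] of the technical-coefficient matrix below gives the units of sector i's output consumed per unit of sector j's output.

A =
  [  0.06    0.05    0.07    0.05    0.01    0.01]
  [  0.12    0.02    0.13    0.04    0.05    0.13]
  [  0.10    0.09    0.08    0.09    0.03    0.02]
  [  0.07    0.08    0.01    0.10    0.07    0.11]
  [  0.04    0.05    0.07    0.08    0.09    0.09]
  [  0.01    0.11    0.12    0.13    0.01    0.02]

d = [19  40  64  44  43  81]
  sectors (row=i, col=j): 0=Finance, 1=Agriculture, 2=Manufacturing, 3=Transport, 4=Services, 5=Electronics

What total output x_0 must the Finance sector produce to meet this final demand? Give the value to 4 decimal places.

37.8700

Form M = I − A:
  [  0.94   -0.05   -0.07   -0.05   -0.01   -0.01]
  [ -0.12    0.98   -0.13   -0.04   -0.05   -0.13]
  [ -0.10   -0.09    0.92   -0.09   -0.03   -0.02]
  [ -0.07   -0.08   -0.01    0.90   -0.07   -0.11]
  [ -0.04   -0.05   -0.07   -0.08    0.91   -0.09]
  [ -0.01   -0.11   -0.12   -0.13   -0.01    0.98]
Leontief inverse L = M⁻¹:
  [  1.0920    0.0770    0.1014    0.0816    0.0262    0.0350]
  [  0.1715    1.0787    0.1945    0.1081    0.0777    0.1681]
  [  0.1511    0.1333    1.1315    0.1418    0.0579    0.0635]
  [  0.1165    0.1302    0.0685    1.1623    0.1019    0.1597]
  [  0.0857    0.0998    0.1252    0.1410    1.1218    0.1355]
  [  0.0652    0.1565    0.1718    0.1860    0.0410    1.0700]
Total output x = L · d:
  x_0 = 1.0920·19 + 0.0770·40 + 0.1014·64 + 0.0816·44 + 0.0262·43 + 0.0350·81 = 37.8700
  x_1 = 0.1715·19 + 1.0787·40 + 0.1945·64 + 0.1081·44 + 0.0777·43 + 0.1681·81 = 80.5673
  x_2 = 0.1511·19 + 0.1333·40 + 1.1315·64 + 0.1418·44 + 0.0579·43 + 0.0635·81 = 94.4951
  x_3 = 0.1165·19 + 0.1302·40 + 0.0685·64 + 1.1623·44 + 0.1019·43 + 0.1597·81 = 80.2631
  x_4 = 0.0857·19 + 0.0998·40 + 0.1252·64 + 0.1410·44 + 1.1218·43 + 0.1355·81 = 79.0533
  x_5 = 0.0652·19 + 0.1565·40 + 0.1718·64 + 0.1860·44 + 0.0410·43 + 1.0700·81 = 115.1074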